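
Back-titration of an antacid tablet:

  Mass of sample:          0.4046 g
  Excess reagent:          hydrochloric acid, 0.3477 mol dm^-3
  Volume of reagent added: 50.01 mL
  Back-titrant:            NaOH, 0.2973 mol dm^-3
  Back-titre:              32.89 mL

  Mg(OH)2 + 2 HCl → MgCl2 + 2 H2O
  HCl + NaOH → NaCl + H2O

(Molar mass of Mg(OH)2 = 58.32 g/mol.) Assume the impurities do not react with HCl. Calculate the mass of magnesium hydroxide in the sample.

0.2219 g

n(HCl) added = 0.05001 × 0.3477 = 0.01739 mol
n(NaOH) used in back-titration = 0.03289 × 0.2973 = 9.778 × 10^-3 mol
n(HCl) left over = 9.778 × 10^-3 mol (1:1 ratio)
n(HCl) consumed by analyte = 0.01739 − 9.778 × 10^-3 = 7.610 × 10^-3 mol
From the 1:2 ratio, n(Mg(OH)2) = 1/2 × 7.610 × 10^-3 = 3.805 × 10^-3 mol
mass of Mg(OH)2 = 3.805 × 10^-3 × 58.32 = 0.2219 g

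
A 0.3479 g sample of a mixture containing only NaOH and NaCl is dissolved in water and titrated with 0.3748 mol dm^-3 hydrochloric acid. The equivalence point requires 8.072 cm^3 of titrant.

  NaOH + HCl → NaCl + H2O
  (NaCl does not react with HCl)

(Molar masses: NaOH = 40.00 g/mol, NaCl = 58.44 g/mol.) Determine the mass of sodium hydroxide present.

0.1210 g

n(HCl) = 0.008072 × 0.3748 = 3.025 × 10^-3 mol
Let x = n(NaOH), y = n(NaCl).
Titrant: 1x = 3.025 × 10^-3;  mass: 40.00x + 58.44y = 0.3479
Solving, x = 3.025 × 10^-3 mol, y = 3.882 × 10^-3 mol
mass of NaOH = 3.025 × 10^-3 × 40.00 = 0.1210 g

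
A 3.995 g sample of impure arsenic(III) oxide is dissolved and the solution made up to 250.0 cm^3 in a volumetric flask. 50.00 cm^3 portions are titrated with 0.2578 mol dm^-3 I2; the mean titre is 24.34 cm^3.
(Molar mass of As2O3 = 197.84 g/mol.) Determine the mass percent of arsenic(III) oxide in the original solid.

77.69 %

As2O3 + 2 I2 + 2 H2O → As2O5 + 4 HI
n(I2) per titration = 0.02434 × 0.2578 = 6.275 × 10^-3 mol
From the 1:2 ratio, n(As2O3) in each aliquot = 1/2 × 6.275 × 10^-3 = 3.137 × 10^-3 mol
n(As2O3) in the whole flask = 3.137 × 10^-3 × 250.0/50.00 = 0.01569 mol
mass of As2O3 = 0.01569 × 197.84 = 3.104 g
% As2O3 = 3.104 / 3.995 × 100 = 77.69 %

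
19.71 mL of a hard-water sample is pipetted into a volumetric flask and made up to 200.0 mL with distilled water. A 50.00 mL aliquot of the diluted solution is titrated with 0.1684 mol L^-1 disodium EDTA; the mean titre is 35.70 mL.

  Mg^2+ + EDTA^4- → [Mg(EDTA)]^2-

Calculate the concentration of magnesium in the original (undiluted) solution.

1.220 mol/L

n(EDTA) = 0.03570 × 0.1684 = 6.012 × 10^-3 mol
n(Mg2+) in the aliquot = 6.012 × 10^-3 mol (1:1 ratio)
[Mg2+]_dilute = 6.012 × 10^-3 / 0.05000 = 0.1202 mol/L
Dilution factor = 200.0 / 19.71 = 10.15
[Mg2+]_stock = 0.1202 × 10.15 = 1.220 mol/L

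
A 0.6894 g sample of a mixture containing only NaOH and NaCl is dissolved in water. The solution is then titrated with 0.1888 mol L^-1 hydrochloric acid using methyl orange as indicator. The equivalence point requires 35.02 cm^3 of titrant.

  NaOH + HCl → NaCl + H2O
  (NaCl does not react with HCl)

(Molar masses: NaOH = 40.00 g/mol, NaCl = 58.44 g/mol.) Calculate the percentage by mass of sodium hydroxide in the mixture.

n(HCl) = 0.03502 × 0.1888 = 6.612 × 10^-3 mol
Let x = n(NaOH), y = n(NaCl).
Titrant: 1x = 6.612 × 10^-3;  mass: 40.00x + 58.44y = 0.6894
Solving, x = 6.612 × 10^-3 mol, y = 7.271 × 10^-3 mol
mass of NaOH = 6.612 × 10^-3 × 40.00 = 0.2645 g
% NaOH = 0.2645 / 0.6894 × 100 = 38.36 %

38.36 %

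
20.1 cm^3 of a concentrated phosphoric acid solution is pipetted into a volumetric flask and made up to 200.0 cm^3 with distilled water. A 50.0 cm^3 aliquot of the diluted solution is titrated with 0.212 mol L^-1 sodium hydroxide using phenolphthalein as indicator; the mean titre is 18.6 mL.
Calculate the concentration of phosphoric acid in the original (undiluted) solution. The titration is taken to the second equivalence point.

0.392 mol/L

H3PO4 + 2 NaOH → Na2HPO4 + 2 H2O
n(NaOH) = 0.0186 × 0.212 = 3.94 × 10^-3 mol
From the 1:2 ratio, n(H3PO4) in the aliquot = 1/2 × 3.94 × 10^-3 = 1.97 × 10^-3 mol
[H3PO4]_dilute = 1.97 × 10^-3 / 0.0500 = 0.0394 mol/L
Dilution factor = 200.0 / 20.1 = 9.950
[H3PO4]_stock = 0.0394 × 9.950 = 0.392 mol/L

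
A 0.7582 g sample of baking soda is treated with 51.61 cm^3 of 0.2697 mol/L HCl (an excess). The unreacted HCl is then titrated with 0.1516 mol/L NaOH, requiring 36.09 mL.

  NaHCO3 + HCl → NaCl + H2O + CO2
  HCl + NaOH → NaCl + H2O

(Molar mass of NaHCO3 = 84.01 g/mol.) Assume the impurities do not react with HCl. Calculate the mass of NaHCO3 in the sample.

n(HCl) added = 0.05161 × 0.2697 = 0.01392 mol
n(NaOH) used in back-titration = 0.03609 × 0.1516 = 5.471 × 10^-3 mol
n(HCl) left over = 5.471 × 10^-3 mol (1:1 ratio)
n(HCl) consumed by analyte = 0.01392 − 5.471 × 10^-3 = 8.448 × 10^-3 mol
n(NaHCO3) = 8.448 × 10^-3 mol (1:1 ratio)
mass of NaHCO3 = 8.448 × 10^-3 × 84.01 = 0.7097 g

0.7097 g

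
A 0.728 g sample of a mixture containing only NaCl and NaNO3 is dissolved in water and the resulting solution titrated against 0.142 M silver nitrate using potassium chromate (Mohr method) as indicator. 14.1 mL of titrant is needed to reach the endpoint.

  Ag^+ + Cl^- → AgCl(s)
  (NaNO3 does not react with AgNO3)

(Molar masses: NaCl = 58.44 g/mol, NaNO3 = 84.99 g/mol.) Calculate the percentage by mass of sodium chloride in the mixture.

16.1 %

n(AgNO3) = 0.0141 × 0.142 = 2.00 × 10^-3 mol
Let x = n(NaCl), y = n(NaNO3).
Titrant: 1x = 2.00 × 10^-3;  mass: 58.44x + 84.99y = 0.728
Solving, x = 2.00 × 10^-3 mol, y = 7.19 × 10^-3 mol
mass of NaCl = 2.00 × 10^-3 × 58.44 = 0.117 g
% NaCl = 0.117 / 0.728 × 100 = 16.1 %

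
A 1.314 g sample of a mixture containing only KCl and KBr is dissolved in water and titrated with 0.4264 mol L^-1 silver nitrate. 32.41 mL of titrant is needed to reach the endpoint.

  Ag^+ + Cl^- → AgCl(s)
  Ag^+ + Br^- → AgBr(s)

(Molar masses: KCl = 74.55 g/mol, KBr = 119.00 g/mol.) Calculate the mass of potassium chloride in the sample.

n(AgNO3) = 0.03241 × 0.4264 = 0.01382 mol
Let x = n(KCl), y = n(KBr).
Titrant: 1x + 1y = 0.01382;  mass: 74.55x + 119.00y = 1.314
Solving, x = 7.436 × 10^-3 mol, y = 6.384 × 10^-3 mol
mass of KCl = 7.436 × 10^-3 × 74.55 = 0.5544 g

0.5544 g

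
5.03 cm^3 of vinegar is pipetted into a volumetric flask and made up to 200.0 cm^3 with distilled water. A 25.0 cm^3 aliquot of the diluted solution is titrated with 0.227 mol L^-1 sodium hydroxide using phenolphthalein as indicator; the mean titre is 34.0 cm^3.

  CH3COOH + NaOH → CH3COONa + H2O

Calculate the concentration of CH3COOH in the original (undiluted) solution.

n(NaOH) = 0.0340 × 0.227 = 7.72 × 10^-3 mol
n(CH3COOH) in the aliquot = 7.72 × 10^-3 mol (1:1 ratio)
[CH3COOH]_dilute = 7.72 × 10^-3 / 0.0250 = 0.309 mol/L
Dilution factor = 200.0 / 5.03 = 39.76
[CH3COOH]_stock = 0.309 × 39.76 = 12.3 mol/L

12.3 mol/L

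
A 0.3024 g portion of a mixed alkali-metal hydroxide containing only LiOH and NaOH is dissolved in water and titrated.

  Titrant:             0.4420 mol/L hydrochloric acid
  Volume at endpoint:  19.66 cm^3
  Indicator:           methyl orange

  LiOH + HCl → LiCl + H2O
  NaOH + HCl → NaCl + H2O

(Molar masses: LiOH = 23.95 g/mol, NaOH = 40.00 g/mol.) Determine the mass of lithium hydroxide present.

n(HCl) = 0.01966 × 0.4420 = 8.690 × 10^-3 mol
Let x = n(LiOH), y = n(NaOH).
Titrant: 1x + 1y = 8.690 × 10^-3;  mass: 23.95x + 40.00y = 0.3024
Solving, x = 2.816 × 10^-3 mol, y = 5.874 × 10^-3 mol
mass of LiOH = 2.816 × 10^-3 × 23.95 = 0.06743 g

0.06743 g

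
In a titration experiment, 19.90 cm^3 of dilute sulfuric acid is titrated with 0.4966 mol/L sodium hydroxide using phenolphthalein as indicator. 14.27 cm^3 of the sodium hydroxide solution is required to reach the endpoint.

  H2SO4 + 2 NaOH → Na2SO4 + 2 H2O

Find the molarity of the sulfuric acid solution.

0.1781 mol/L

n(NaOH) = 0.01427 L × 0.4966 mol/L = 7.086 × 10^-3 mol
From the 1:2 mole ratio, n(H2SO4) = 1/2 × 7.086 × 10^-3 = 3.543 × 10^-3 mol
[H2SO4] = 3.543 × 10^-3 mol / 0.01990 L = 0.1781 mol/L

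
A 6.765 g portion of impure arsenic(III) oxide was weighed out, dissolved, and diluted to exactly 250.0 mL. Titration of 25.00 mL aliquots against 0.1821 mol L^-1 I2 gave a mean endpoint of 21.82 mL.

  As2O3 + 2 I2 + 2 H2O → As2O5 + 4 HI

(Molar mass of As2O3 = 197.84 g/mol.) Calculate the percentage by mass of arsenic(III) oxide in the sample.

n(I2) per titration = 0.02182 × 0.1821 = 3.973 × 10^-3 mol
From the 1:2 ratio, n(As2O3) in each aliquot = 1/2 × 3.973 × 10^-3 = 1.987 × 10^-3 mol
n(As2O3) in the whole flask = 1.987 × 10^-3 × 250.0/25.00 = 0.01987 mol
mass of As2O3 = 0.01987 × 197.84 = 3.931 g
% As2O3 = 3.931 / 6.765 × 100 = 58.10 %

58.10 %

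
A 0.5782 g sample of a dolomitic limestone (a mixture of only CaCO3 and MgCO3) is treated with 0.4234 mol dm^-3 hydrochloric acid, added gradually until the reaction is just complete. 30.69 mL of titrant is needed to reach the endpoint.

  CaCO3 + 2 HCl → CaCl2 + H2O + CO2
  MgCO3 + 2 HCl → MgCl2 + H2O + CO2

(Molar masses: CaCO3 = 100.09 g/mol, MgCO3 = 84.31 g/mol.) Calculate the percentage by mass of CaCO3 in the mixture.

n(HCl) = 0.03069 × 0.4234 = 0.01299 mol
Let x = n(CaCO3), y = n(MgCO3).
Titrant: 2x + 2y = 0.01299;  mass: 100.09x + 84.31y = 0.5782
Solving, x = 1.929 × 10^-3 mol, y = 4.569 × 10^-3 mol
mass of CaCO3 = 1.929 × 10^-3 × 100.09 = 0.1930 g
% CaCO3 = 0.1930 / 0.5782 × 100 = 33.38 %

33.38 %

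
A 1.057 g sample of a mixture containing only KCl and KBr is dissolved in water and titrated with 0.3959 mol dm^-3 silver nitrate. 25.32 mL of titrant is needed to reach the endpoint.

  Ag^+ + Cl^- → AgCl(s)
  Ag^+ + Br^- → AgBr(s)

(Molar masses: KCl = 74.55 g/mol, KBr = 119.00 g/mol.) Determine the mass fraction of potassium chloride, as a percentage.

21.56 %

n(AgNO3) = 0.02532 × 0.3959 = 0.01002 mol
Let x = n(KCl), y = n(KBr).
Titrant: 1x + 1y = 0.01002;  mass: 74.55x + 119.00y = 1.057
Solving, x = 3.057 × 10^-3 mol, y = 6.967 × 10^-3 mol
mass of KCl = 3.057 × 10^-3 × 74.55 = 0.2279 g
% KCl = 0.2279 / 1.057 × 100 = 21.56 %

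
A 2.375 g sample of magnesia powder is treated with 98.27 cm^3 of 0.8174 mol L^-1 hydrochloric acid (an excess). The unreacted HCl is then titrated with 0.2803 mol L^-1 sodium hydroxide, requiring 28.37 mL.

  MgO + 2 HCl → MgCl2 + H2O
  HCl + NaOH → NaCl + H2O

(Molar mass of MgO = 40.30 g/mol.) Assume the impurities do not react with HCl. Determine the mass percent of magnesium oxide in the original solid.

n(HCl) added = 0.09827 × 0.8174 = 0.08033 mol
n(NaOH) used in back-titration = 0.02837 × 0.2803 = 7.952 × 10^-3 mol
n(HCl) left over = 7.952 × 10^-3 mol (1:1 ratio)
n(HCl) consumed by analyte = 0.08033 − 7.952 × 10^-3 = 0.07237 mol
From the 1:2 ratio, n(MgO) = 1/2 × 0.07237 = 0.03619 mol
mass of MgO = 0.03619 × 40.30 = 1.458 g
% MgO = 1.458 / 2.375 × 100 = 61.40 %

61.40 %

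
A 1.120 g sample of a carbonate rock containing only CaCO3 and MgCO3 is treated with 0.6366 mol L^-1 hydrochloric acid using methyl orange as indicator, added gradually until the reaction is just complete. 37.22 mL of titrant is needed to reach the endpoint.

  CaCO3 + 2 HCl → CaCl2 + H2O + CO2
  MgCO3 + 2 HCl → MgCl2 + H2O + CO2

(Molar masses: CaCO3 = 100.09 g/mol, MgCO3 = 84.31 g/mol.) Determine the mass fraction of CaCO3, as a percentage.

n(HCl) = 0.03722 × 0.6366 = 0.02369 mol
Let x = n(CaCO3), y = n(MgCO3).
Titrant: 2x + 2y = 0.02369;  mass: 100.09x + 84.31y = 1.120
Solving, x = 7.679 × 10^-3 mol, y = 4.168 × 10^-3 mol
mass of CaCO3 = 7.679 × 10^-3 × 100.09 = 0.7686 g
% CaCO3 = 0.7686 / 1.120 × 100 = 68.62 %

68.62 %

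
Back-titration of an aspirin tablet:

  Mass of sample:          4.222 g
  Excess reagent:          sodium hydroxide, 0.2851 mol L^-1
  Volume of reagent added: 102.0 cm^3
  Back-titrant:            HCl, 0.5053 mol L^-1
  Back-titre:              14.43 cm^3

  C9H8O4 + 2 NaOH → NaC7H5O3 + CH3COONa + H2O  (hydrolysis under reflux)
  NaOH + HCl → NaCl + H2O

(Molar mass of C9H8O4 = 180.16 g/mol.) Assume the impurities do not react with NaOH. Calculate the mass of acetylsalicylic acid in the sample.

1.963 g

n(NaOH) added = 0.1020 × 0.2851 = 0.02908 mol
n(HCl) used in back-titration = 0.01443 × 0.5053 = 7.291 × 10^-3 mol
n(NaOH) left over = 7.291 × 10^-3 mol (1:1 ratio)
n(NaOH) consumed by analyte = 0.02908 − 7.291 × 10^-3 = 0.02179 mol
From the 1:2 ratio, n(C9H8O4) = 1/2 × 0.02179 = 0.01089 mol
mass of C9H8O4 = 0.01089 × 180.16 = 1.963 g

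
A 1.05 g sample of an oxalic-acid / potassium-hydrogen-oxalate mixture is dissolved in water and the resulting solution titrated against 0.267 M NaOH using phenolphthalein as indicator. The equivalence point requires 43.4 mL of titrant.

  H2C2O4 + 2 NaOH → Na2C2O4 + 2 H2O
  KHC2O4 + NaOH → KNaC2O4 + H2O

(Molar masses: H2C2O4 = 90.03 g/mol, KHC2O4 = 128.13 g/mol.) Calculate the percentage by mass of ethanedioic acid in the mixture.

n(NaOH) = 0.0434 × 0.267 = 0.0116 mol
Let x = n(H2C2O4), y = n(KHC2O4).
Titrant: 2x + 1y = 0.0116;  mass: 90.03x + 128.13y = 1.05
Solving, x = 2.62 × 10^-3 mol, y = 6.36 × 10^-3 mol
mass of H2C2O4 = 2.62 × 10^-3 × 90.03 = 0.235 g
% H2C2O4 = 0.235 / 1.05 × 100 = 22.4 %

22.4 %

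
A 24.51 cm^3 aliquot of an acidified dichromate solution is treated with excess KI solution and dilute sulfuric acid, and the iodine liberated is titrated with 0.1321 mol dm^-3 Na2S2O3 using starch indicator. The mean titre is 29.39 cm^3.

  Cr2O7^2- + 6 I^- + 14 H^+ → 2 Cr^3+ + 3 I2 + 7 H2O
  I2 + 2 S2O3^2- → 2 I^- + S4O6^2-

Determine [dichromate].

0.02640 mol/L

n(S2O3^2-) = 0.02939 × 0.1321 = 3.882 × 10^-3 mol
n(I2) = n(S2O3^2-)/2 = 1.941 × 10^-3 mol
From the 1:3 ratio, n(Cr2O7^2-) in the aliquot = 1/3 × 1.941 × 10^-3 = 6.471 × 10^-4 mol
[Cr2O7^2-] = 6.471 × 10^-4 / 0.02451 = 0.02640 mol/L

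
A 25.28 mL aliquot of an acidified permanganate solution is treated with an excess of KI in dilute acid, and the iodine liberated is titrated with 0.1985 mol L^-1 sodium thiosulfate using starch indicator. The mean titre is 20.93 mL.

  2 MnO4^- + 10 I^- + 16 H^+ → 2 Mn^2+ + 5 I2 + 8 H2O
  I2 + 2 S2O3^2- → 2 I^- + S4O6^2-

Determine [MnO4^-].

n(S2O3^2-) = 0.02093 × 0.1985 = 4.155 × 10^-3 mol
n(I2) = n(S2O3^2-)/2 = 2.077 × 10^-3 mol
From the 2:5 ratio, n(MnO4^-) in the aliquot = 2/5 × 2.077 × 10^-3 = 8.309 × 10^-4 mol
[MnO4^-] = 8.309 × 10^-4 / 0.02528 = 0.03287 mol/L

0.03287 mol/L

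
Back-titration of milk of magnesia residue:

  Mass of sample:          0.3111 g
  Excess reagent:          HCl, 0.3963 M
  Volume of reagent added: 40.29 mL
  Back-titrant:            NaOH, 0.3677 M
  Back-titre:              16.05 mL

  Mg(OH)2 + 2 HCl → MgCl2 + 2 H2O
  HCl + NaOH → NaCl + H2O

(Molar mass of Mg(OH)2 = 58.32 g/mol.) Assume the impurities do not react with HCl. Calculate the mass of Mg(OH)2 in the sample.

0.2935 g

n(HCl) added = 0.04029 × 0.3963 = 0.01597 mol
n(NaOH) used in back-titration = 0.01605 × 0.3677 = 5.902 × 10^-3 mol
n(HCl) left over = 5.902 × 10^-3 mol (1:1 ratio)
n(HCl) consumed by analyte = 0.01597 − 5.902 × 10^-3 = 0.01007 mol
From the 1:2 ratio, n(Mg(OH)2) = 1/2 × 0.01007 = 5.033 × 10^-3 mol
mass of Mg(OH)2 = 5.033 × 10^-3 × 58.32 = 0.2935 g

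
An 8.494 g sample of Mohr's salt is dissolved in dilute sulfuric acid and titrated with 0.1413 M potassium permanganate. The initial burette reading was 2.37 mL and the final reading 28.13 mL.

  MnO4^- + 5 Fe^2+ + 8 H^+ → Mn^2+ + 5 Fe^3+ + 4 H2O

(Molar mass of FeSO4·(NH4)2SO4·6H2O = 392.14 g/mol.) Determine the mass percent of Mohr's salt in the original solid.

n(KMnO4) = 0.02576 L × 0.1413 mol/L = 3.640 × 10^-3 mol
From the 5:1 ratio, n(FeSO4·(NH4)2SO4·6H2O) = 5/1 × 3.640 × 10^-3 = 0.01820 mol
mass of FeSO4·(NH4)2SO4·6H2O = 0.01820 × 392.14 g/mol = 7.137 g
% FeSO4·(NH4)2SO4·6H2O = 7.137 / 8.494 × 100 = 84.02 %

84.02 %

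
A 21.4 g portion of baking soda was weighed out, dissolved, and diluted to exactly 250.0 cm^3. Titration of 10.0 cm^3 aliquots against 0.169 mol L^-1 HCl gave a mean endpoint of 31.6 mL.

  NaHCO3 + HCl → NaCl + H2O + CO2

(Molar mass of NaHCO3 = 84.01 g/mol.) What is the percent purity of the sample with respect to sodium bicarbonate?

n(HCl) per titration = 0.0316 × 0.169 = 5.34 × 10^-3 mol
n(NaHCO3) in each aliquot = 5.34 × 10^-3 mol (1:1 ratio)
n(NaHCO3) in the whole flask = 5.34 × 10^-3 × 250.0/10.0 = 0.134 mol
mass of NaHCO3 = 0.134 × 84.01 = 11.2 g
% NaHCO3 = 11.2 / 21.4 × 100 = 52.4 %

52.4 %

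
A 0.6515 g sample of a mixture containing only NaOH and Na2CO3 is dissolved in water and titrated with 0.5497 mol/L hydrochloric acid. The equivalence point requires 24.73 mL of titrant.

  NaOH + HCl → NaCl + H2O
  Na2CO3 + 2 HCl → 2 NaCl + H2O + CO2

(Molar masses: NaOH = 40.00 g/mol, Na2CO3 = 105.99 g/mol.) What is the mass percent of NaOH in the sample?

32.56 %

n(HCl) = 0.02473 × 0.5497 = 0.01359 mol
Let x = n(NaOH), y = n(Na2CO3).
Titrant: 1x + 2y = 0.01359;  mass: 40.00x + 105.99y = 0.6515
Solving, x = 5.303 × 10^-3 mol, y = 4.145 × 10^-3 mol
mass of NaOH = 5.303 × 10^-3 × 40.00 = 0.2121 g
% NaOH = 0.2121 / 0.6515 × 100 = 32.56 %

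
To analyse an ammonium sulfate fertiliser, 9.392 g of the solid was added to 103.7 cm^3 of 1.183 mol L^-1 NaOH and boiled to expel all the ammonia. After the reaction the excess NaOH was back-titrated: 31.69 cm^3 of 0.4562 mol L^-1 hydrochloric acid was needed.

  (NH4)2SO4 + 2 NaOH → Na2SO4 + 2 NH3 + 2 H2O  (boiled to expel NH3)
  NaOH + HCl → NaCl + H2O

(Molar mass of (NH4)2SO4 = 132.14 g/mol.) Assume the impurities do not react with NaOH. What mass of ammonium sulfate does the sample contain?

7.150 g

n(NaOH) added = 0.1037 × 1.183 = 0.1227 mol
n(HCl) used in back-titration = 0.03169 × 0.4562 = 0.01446 mol
n(NaOH) left over = 0.01446 mol (1:1 ratio)
n(NaOH) consumed by analyte = 0.1227 − 0.01446 = 0.1082 mol
From the 1:2 ratio, n((NH4)2SO4) = 1/2 × 0.1082 = 0.05411 mol
mass of (NH4)2SO4 = 0.05411 × 132.14 = 7.150 g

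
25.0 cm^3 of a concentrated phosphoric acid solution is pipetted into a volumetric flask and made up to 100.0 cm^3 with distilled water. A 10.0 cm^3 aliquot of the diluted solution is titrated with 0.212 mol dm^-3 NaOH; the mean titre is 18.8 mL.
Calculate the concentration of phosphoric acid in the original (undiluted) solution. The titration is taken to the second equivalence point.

H3PO4 + 2 NaOH → Na2HPO4 + 2 H2O
n(NaOH) = 0.0188 × 0.212 = 3.99 × 10^-3 mol
From the 1:2 ratio, n(H3PO4) in the aliquot = 1/2 × 3.99 × 10^-3 = 1.99 × 10^-3 mol
[H3PO4]_dilute = 1.99 × 10^-3 / 0.0100 = 0.199 mol/L
Dilution factor = 100.0 / 25.0 = 4.000
[H3PO4]_stock = 0.199 × 4.000 = 0.797 mol/L

0.797 mol/L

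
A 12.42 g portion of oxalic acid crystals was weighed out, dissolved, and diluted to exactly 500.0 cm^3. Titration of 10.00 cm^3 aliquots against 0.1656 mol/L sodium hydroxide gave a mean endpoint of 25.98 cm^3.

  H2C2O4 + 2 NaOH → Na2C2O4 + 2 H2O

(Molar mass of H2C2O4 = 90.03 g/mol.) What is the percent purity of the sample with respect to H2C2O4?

77.97 %

n(NaOH) per titration = 0.02598 × 0.1656 = 4.302 × 10^-3 mol
From the 1:2 ratio, n(H2C2O4) in each aliquot = 1/2 × 4.302 × 10^-3 = 2.151 × 10^-3 mol
n(H2C2O4) in the whole flask = 2.151 × 10^-3 × 500.0/10.00 = 0.1076 mol
mass of H2C2O4 = 0.1076 × 90.03 = 9.683 g
% H2C2O4 = 9.683 / 12.42 × 100 = 77.97 %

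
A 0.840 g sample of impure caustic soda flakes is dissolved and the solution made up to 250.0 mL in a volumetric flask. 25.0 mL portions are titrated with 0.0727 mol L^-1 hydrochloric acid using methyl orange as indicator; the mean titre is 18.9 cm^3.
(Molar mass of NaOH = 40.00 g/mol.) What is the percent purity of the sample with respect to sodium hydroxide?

NaOH + HCl → NaCl + H2O
n(HCl) per titration = 0.0189 × 0.0727 = 1.37 × 10^-3 mol
n(NaOH) in each aliquot = 1.37 × 10^-3 mol (1:1 ratio)
n(NaOH) in the whole flask = 1.37 × 10^-3 × 250.0/25.0 = 0.0137 mol
mass of NaOH = 0.0137 × 40.00 = 0.550 g
% NaOH = 0.550 / 0.840 × 100 = 65.4 %

65.4 %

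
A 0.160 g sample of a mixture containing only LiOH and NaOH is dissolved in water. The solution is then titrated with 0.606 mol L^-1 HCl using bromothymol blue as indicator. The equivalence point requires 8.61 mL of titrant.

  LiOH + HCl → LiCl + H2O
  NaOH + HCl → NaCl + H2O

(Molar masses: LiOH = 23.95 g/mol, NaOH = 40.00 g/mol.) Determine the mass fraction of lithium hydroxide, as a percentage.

n(HCl) = 0.00861 × 0.606 = 5.22 × 10^-3 mol
Let x = n(LiOH), y = n(NaOH).
Titrant: 1x + 1y = 5.22 × 10^-3;  mass: 23.95x + 40.00y = 0.160
Solving, x = 3.03 × 10^-3 mol, y = 2.18 × 10^-3 mol
mass of LiOH = 3.03 × 10^-3 × 23.95 = 0.0727 g
% LiOH = 0.0727 / 0.160 × 100 = 45.4 %

45.4 %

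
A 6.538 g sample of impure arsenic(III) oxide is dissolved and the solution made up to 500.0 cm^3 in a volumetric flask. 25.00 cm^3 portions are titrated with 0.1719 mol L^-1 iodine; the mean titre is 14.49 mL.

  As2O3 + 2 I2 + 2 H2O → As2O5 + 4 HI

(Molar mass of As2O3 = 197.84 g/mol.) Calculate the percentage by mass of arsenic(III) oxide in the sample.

75.37 %

n(I2) per titration = 0.01449 × 0.1719 = 2.491 × 10^-3 mol
From the 1:2 ratio, n(As2O3) in each aliquot = 1/2 × 2.491 × 10^-3 = 1.245 × 10^-3 mol
n(As2O3) in the whole flask = 1.245 × 10^-3 × 500.0/25.00 = 0.02491 mol
mass of As2O3 = 0.02491 × 197.84 = 4.928 g
% As2O3 = 4.928 / 6.538 × 100 = 75.37 %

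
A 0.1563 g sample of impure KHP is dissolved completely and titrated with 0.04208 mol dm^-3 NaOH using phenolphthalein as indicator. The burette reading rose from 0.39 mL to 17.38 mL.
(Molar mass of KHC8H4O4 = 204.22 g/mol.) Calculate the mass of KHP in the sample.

0.1460 g

KHC8H4O4 + NaOH → KNaC8H4O4 + H2O
n(NaOH) = 0.01699 L × 0.04208 mol/L = 7.149 × 10^-4 mol
n(KHC8H4O4) = 7.149 × 10^-4 mol (1:1 ratio)
mass of KHC8H4O4 = 7.149 × 10^-4 × 204.22 g/mol = 0.1460 g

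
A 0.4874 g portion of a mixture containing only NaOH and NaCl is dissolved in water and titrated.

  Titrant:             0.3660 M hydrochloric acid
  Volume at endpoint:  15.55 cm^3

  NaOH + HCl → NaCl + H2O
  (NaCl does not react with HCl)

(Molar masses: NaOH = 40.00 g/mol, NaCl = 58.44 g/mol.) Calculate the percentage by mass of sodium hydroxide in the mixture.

n(HCl) = 0.01555 × 0.3660 = 5.691 × 10^-3 mol
Let x = n(NaOH), y = n(NaCl).
Titrant: 1x = 5.691 × 10^-3;  mass: 40.00x + 58.44y = 0.4874
Solving, x = 5.691 × 10^-3 mol, y = 4.445 × 10^-3 mol
mass of NaOH = 5.691 × 10^-3 × 40.00 = 0.2277 g
% NaOH = 0.2277 / 0.4874 × 100 = 46.71 %

46.71 %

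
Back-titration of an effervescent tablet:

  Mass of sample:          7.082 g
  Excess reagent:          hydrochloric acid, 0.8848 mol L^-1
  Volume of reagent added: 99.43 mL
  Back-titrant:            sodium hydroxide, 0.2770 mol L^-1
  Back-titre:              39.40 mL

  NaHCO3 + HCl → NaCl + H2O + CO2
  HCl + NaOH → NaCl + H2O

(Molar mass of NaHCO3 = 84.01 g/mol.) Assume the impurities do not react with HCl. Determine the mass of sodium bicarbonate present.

6.474 g

n(HCl) added = 0.09943 × 0.8848 = 0.08798 mol
n(NaOH) used in back-titration = 0.03940 × 0.2770 = 0.01091 mol
n(HCl) left over = 0.01091 mol (1:1 ratio)
n(HCl) consumed by analyte = 0.08798 − 0.01091 = 0.07706 mol
n(NaHCO3) = 0.07706 mol (1:1 ratio)
mass of NaHCO3 = 0.07706 × 84.01 = 6.474 g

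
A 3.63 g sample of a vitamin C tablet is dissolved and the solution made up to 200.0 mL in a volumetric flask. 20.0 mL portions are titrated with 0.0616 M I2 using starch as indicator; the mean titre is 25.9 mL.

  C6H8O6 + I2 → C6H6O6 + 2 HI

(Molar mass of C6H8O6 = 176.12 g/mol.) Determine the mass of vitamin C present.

2.81 g

n(I2) per titration = 0.0259 × 0.0616 = 1.60 × 10^-3 mol
n(C6H8O6) in each aliquot = 1.60 × 10^-3 mol (1:1 ratio)
n(C6H8O6) in the whole flask = 1.60 × 10^-3 × 200.0/20.0 = 0.0160 mol
mass of C6H8O6 = 0.0160 × 176.12 = 2.81 g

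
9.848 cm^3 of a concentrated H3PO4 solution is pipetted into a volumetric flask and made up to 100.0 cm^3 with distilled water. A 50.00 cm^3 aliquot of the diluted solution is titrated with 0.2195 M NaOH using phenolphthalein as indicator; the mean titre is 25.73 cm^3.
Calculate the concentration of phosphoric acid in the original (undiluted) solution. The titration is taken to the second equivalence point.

H3PO4 + 2 NaOH → Na2HPO4 + 2 H2O
n(NaOH) = 0.02573 × 0.2195 = 5.648 × 10^-3 mol
From the 1:2 ratio, n(H3PO4) in the aliquot = 1/2 × 5.648 × 10^-3 = 2.824 × 10^-3 mol
[H3PO4]_dilute = 2.824 × 10^-3 / 0.05000 = 0.05648 mol/L
Dilution factor = 100.0 / 9.848 = 10.15
[H3PO4]_stock = 0.05648 × 10.15 = 0.5735 mol/L

0.5735 M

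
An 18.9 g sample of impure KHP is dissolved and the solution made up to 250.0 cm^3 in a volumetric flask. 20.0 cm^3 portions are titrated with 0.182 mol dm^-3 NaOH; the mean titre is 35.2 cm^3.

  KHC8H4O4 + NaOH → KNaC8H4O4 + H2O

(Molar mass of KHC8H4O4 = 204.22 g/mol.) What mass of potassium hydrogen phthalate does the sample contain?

n(NaOH) per titration = 0.0352 × 0.182 = 6.41 × 10^-3 mol
n(KHC8H4O4) in each aliquot = 6.41 × 10^-3 mol (1:1 ratio)
n(KHC8H4O4) in the whole flask = 6.41 × 10^-3 × 250.0/20.0 = 0.0801 mol
mass of KHC8H4O4 = 0.0801 × 204.22 = 16.4 g

16.4 g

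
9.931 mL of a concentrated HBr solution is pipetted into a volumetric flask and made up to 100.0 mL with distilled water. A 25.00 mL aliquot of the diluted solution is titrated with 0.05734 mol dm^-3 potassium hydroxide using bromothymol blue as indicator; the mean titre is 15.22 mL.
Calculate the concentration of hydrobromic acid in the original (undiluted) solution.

0.3515 mol/L

HBr + KOH → KBr + H2O
n(KOH) = 0.01522 × 0.05734 = 8.727 × 10^-4 mol
n(HBr) in the aliquot = 8.727 × 10^-4 mol (1:1 ratio)
[HBr]_dilute = 8.727 × 10^-4 / 0.02500 = 0.03491 mol/L
Dilution factor = 100.0 / 9.931 = 10.07
[HBr]_stock = 0.03491 × 10.07 = 0.3515 mol/L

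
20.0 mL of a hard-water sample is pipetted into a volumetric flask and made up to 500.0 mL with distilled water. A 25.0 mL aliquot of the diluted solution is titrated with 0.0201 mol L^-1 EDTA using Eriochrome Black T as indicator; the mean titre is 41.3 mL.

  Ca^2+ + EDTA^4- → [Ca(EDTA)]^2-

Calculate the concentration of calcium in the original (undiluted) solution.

n(EDTA) = 0.0413 × 0.0201 = 8.30 × 10^-4 mol
n(Ca2+) in the aliquot = 8.30 × 10^-4 mol (1:1 ratio)
[Ca2+]_dilute = 8.30 × 10^-4 / 0.0250 = 0.0332 mol/L
Dilution factor = 500.0 / 20.0 = 25.00
[Ca2+]_stock = 0.0332 × 25.00 = 0.830 mol/L

0.830 mol/L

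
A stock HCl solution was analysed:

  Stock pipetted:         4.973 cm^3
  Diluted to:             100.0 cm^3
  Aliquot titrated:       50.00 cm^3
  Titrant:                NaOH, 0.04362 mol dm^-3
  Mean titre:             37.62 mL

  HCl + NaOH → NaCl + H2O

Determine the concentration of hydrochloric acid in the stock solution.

0.6600 mol/L

n(NaOH) = 0.03762 × 0.04362 = 1.641 × 10^-3 mol
n(HCl) in the aliquot = 1.641 × 10^-3 mol (1:1 ratio)
[HCl]_dilute = 1.641 × 10^-3 / 0.05000 = 0.03282 mol/L
Dilution factor = 100.0 / 4.973 = 20.11
[HCl]_stock = 0.03282 × 20.11 = 0.6600 mol/L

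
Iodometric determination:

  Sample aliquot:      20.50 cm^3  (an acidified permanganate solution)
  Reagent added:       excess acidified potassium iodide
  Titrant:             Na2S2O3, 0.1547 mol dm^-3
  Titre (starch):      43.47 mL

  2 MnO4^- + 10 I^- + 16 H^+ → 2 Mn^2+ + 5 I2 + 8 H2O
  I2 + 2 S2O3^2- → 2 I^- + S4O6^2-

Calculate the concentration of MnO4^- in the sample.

n(S2O3^2-) = 0.04347 × 0.1547 = 6.725 × 10^-3 mol
n(I2) = n(S2O3^2-)/2 = 3.362 × 10^-3 mol
From the 2:5 ratio, n(MnO4^-) in the aliquot = 2/5 × 3.362 × 10^-3 = 1.345 × 10^-3 mol
[MnO4^-] = 1.345 × 10^-3 / 0.02050 = 0.06561 mol/L

0.06561 mol/L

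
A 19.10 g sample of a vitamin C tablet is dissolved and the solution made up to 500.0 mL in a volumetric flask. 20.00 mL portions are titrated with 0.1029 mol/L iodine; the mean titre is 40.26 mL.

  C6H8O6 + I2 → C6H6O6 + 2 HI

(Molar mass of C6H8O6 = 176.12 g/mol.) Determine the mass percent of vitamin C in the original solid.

n(I2) per titration = 0.04026 × 0.1029 = 4.143 × 10^-3 mol
n(C6H8O6) in each aliquot = 4.143 × 10^-3 mol (1:1 ratio)
n(C6H8O6) in the whole flask = 4.143 × 10^-3 × 500.0/20.00 = 0.1036 mol
mass of C6H8O6 = 0.1036 × 176.12 = 18.24 g
% C6H8O6 = 18.24 / 19.10 × 100 = 95.50 %

95.50 %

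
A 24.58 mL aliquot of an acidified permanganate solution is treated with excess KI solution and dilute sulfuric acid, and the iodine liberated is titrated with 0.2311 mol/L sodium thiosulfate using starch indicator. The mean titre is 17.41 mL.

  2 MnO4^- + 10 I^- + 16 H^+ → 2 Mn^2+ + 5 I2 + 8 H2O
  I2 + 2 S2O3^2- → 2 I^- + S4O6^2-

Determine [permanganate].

n(S2O3^2-) = 0.01741 × 0.2311 = 4.023 × 10^-3 mol
n(I2) = n(S2O3^2-)/2 = 2.012 × 10^-3 mol
From the 2:5 ratio, n(MnO4^-) in the aliquot = 2/5 × 2.012 × 10^-3 = 8.047 × 10^-4 mol
[MnO4^-] = 8.047 × 10^-4 / 0.02458 = 0.03274 mol/L

0.03274 mol/L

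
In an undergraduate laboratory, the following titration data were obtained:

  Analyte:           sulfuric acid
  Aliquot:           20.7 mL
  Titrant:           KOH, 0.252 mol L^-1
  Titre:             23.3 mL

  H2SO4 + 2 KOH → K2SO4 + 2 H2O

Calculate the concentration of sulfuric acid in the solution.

n(KOH) = 0.0233 L × 0.252 mol/L = 5.87 × 10^-3 mol
From the 1:2 mole ratio, n(H2SO4) = 1/2 × 5.87 × 10^-3 = 2.94 × 10^-3 mol
[H2SO4] = 2.94 × 10^-3 mol / 0.0207 L = 0.142 mol/L

0.142 mol/L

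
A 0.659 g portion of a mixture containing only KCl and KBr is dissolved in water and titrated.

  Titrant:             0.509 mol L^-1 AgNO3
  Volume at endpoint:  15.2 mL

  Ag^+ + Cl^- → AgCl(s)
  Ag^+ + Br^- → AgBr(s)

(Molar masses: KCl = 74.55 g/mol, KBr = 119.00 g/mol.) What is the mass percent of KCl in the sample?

66.6 %

n(AgNO3) = 0.0152 × 0.509 = 7.74 × 10^-3 mol
Let x = n(KCl), y = n(KBr).
Titrant: 1x + 1y = 7.74 × 10^-3;  mass: 74.55x + 119.00y = 0.659
Solving, x = 5.89 × 10^-3 mol, y = 1.85 × 10^-3 mol
mass of KCl = 5.89 × 10^-3 × 74.55 = 0.439 g
% KCl = 0.439 / 0.659 × 100 = 66.6 %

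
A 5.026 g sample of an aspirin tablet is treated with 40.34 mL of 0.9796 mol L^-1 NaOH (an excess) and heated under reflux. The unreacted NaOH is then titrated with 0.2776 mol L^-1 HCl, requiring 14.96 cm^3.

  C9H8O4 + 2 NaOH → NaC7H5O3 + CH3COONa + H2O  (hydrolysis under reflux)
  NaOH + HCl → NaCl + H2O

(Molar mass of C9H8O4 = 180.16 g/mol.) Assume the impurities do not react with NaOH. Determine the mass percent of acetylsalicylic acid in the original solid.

n(NaOH) added = 0.04034 × 0.9796 = 0.03952 mol
n(HCl) used in back-titration = 0.01496 × 0.2776 = 4.153 × 10^-3 mol
n(NaOH) left over = 4.153 × 10^-3 mol (1:1 ratio)
n(NaOH) consumed by analyte = 0.03952 − 4.153 × 10^-3 = 0.03536 mol
From the 1:2 ratio, n(C9H8O4) = 1/2 × 0.03536 = 0.01768 mol
mass of C9H8O4 = 0.01768 × 180.16 = 3.186 g
% C9H8O4 = 3.186 / 5.026 × 100 = 63.38 %

63.38 %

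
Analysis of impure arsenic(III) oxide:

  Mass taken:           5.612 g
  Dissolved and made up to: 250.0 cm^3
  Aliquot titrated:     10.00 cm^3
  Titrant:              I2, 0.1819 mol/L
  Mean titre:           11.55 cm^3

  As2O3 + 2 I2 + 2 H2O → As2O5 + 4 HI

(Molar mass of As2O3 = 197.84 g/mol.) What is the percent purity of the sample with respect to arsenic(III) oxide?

92.58 %

n(I2) per titration = 0.01155 × 0.1819 = 2.101 × 10^-3 mol
From the 1:2 ratio, n(As2O3) in each aliquot = 1/2 × 2.101 × 10^-3 = 1.050 × 10^-3 mol
n(As2O3) in the whole flask = 1.050 × 10^-3 × 250.0/10.00 = 0.02626 mol
mass of As2O3 = 0.02626 × 197.84 = 5.196 g
% As2O3 = 5.196 / 5.612 × 100 = 92.58 %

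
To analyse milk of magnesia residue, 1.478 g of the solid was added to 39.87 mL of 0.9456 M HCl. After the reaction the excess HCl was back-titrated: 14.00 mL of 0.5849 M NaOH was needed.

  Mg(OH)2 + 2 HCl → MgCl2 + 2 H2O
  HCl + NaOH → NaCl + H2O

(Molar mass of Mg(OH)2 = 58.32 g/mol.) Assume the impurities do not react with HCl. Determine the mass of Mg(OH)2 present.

0.8606 g

n(HCl) added = 0.03987 × 0.9456 = 0.03770 mol
n(NaOH) used in back-titration = 0.01400 × 0.5849 = 8.189 × 10^-3 mol
n(HCl) left over = 8.189 × 10^-3 mol (1:1 ratio)
n(HCl) consumed by analyte = 0.03770 − 8.189 × 10^-3 = 0.02951 mol
From the 1:2 ratio, n(Mg(OH)2) = 1/2 × 0.02951 = 0.01476 mol
mass of Mg(OH)2 = 0.01476 × 58.32 = 0.8606 g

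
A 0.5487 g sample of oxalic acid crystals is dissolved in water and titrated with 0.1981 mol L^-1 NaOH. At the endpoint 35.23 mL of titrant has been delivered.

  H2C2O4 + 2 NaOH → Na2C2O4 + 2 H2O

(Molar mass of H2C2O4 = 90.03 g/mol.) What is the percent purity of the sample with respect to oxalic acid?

n(NaOH) = 0.03523 L × 0.1981 mol/L = 6.979 × 10^-3 mol
From the 1:2 ratio, n(H2C2O4) = 1/2 × 6.979 × 10^-3 = 3.490 × 10^-3 mol
mass of H2C2O4 = 3.490 × 10^-3 × 90.03 g/mol = 0.3142 g
% H2C2O4 = 0.3142 / 0.5487 × 100 = 57.26 %

57.26 %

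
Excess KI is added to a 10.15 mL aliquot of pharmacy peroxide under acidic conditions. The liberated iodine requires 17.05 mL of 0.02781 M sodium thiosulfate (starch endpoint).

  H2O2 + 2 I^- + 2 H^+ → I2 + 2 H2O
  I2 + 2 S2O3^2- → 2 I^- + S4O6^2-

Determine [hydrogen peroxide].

0.02336 M

n(S2O3^2-) = 0.01705 × 0.02781 = 4.742 × 10^-4 mol
n(I2) = n(S2O3^2-)/2 = 2.371 × 10^-4 mol
n(H2O2) in the aliquot = 2.371 × 10^-4 mol (1:1 ratio)
[H2O2] = 2.371 × 10^-4 / 0.01015 = 0.02336 mol/L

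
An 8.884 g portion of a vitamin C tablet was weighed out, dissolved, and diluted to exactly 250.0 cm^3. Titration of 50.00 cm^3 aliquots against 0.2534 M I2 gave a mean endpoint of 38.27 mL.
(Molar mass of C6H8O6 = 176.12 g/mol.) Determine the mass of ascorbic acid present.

C6H8O6 + I2 → C6H6O6 + 2 HI
n(I2) per titration = 0.03827 × 0.2534 = 9.698 × 10^-3 mol
n(C6H8O6) in each aliquot = 9.698 × 10^-3 mol (1:1 ratio)
n(C6H8O6) in the whole flask = 9.698 × 10^-3 × 250.0/50.00 = 0.04849 mol
mass of C6H8O6 = 0.04849 × 176.12 = 8.540 g

8.540 g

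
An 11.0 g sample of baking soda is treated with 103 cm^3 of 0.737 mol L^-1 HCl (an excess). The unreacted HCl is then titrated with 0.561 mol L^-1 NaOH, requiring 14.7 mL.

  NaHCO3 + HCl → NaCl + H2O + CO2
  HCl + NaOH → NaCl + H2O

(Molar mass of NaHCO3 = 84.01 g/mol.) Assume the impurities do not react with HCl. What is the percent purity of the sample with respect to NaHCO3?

n(HCl) added = 0.103 × 0.737 = 0.0759 mol
n(NaOH) used in back-titration = 0.0147 × 0.561 = 8.25 × 10^-3 mol
n(HCl) left over = 8.25 × 10^-3 mol (1:1 ratio)
n(HCl) consumed by analyte = 0.0759 − 8.25 × 10^-3 = 0.0677 mol
n(NaHCO3) = 0.0677 mol (1:1 ratio)
mass of NaHCO3 = 0.0677 × 84.01 = 5.68 g
% NaHCO3 = 5.68 / 11.0 × 100 = 51.7 %

51.7 %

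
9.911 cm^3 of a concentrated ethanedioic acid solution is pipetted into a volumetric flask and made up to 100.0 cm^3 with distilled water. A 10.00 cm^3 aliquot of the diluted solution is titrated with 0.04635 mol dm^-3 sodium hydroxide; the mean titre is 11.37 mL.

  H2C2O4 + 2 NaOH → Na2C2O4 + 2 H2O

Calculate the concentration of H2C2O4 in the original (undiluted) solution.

n(NaOH) = 0.01137 × 0.04635 = 5.270 × 10^-4 mol
From the 1:2 ratio, n(H2C2O4) in the aliquot = 1/2 × 5.270 × 10^-4 = 2.635 × 10^-4 mol
[H2C2O4]_dilute = 2.635 × 10^-4 / 0.01000 = 0.02635 mol/L
Dilution factor = 100.0 / 9.911 = 10.09
[H2C2O4]_stock = 0.02635 × 10.09 = 0.2659 mol/L

0.2659 mol/L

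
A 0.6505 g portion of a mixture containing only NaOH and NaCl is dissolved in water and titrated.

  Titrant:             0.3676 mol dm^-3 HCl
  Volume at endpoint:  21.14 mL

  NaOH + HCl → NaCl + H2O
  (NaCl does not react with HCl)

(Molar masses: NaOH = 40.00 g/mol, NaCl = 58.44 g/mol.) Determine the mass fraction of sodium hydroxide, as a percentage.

47.79 %

n(HCl) = 0.02114 × 0.3676 = 7.771 × 10^-3 mol
Let x = n(NaOH), y = n(NaCl).
Titrant: 1x = 7.771 × 10^-3;  mass: 40.00x + 58.44y = 0.6505
Solving, x = 7.771 × 10^-3 mol, y = 5.812 × 10^-3 mol
mass of NaOH = 7.771 × 10^-3 × 40.00 = 0.3108 g
% NaOH = 0.3108 / 0.6505 × 100 = 47.79 %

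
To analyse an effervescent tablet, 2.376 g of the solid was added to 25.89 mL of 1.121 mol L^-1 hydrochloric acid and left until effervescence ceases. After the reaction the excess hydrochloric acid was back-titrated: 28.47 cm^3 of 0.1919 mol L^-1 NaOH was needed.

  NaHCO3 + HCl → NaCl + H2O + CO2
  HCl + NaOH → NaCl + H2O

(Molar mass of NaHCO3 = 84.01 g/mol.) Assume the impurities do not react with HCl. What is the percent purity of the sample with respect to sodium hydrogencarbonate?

n(HCl) added = 0.02589 × 1.121 = 0.02902 mol
n(NaOH) used in back-titration = 0.02847 × 0.1919 = 5.463 × 10^-3 mol
n(HCl) left over = 5.463 × 10^-3 mol (1:1 ratio)
n(HCl) consumed by analyte = 0.02902 − 5.463 × 10^-3 = 0.02356 mol
n(NaHCO3) = 0.02356 mol (1:1 ratio)
mass of NaHCO3 = 0.02356 × 84.01 = 1.979 g
% NaHCO3 = 1.979 / 2.376 × 100 = 83.30 %

83.30 %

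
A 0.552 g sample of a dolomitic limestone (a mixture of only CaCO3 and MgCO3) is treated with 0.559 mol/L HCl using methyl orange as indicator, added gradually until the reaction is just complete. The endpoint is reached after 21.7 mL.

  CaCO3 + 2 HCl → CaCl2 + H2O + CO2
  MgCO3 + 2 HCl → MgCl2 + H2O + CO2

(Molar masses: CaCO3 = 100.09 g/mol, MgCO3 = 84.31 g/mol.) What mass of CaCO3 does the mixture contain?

n(HCl) = 0.0217 × 0.559 = 0.0121 mol
Let x = n(CaCO3), y = n(MgCO3).
Titrant: 2x + 2y = 0.0121;  mass: 100.09x + 84.31y = 0.552
Solving, x = 2.58 × 10^-3 mol, y = 3.49 × 10^-3 mol
mass of CaCO3 = 2.58 × 10^-3 × 100.09 = 0.258 g

0.258 g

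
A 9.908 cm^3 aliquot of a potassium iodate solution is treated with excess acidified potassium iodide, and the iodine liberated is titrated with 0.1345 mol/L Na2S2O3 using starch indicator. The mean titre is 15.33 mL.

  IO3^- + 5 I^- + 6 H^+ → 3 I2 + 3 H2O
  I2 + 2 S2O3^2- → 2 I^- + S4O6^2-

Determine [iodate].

0.03468 mol/L

n(S2O3^2-) = 0.01533 × 0.1345 = 2.062 × 10^-3 mol
n(I2) = n(S2O3^2-)/2 = 1.031 × 10^-3 mol
From the 1:3 ratio, n(IO3^-) in the aliquot = 1/3 × 1.031 × 10^-3 = 3.436 × 10^-4 mol
[IO3^-] = 3.436 × 10^-4 / 0.009908 = 0.03468 mol/L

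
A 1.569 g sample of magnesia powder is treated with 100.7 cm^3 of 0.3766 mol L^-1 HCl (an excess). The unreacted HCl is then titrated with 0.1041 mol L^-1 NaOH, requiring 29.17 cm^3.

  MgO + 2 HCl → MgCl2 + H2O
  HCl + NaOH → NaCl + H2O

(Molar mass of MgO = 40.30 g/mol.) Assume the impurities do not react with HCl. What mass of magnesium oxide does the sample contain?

n(HCl) added = 0.1007 × 0.3766 = 0.03792 mol
n(NaOH) used in back-titration = 0.02917 × 0.1041 = 3.037 × 10^-3 mol
n(HCl) left over = 3.037 × 10^-3 mol (1:1 ratio)
n(HCl) consumed by analyte = 0.03792 − 3.037 × 10^-3 = 0.03489 mol
From the 1:2 ratio, n(MgO) = 1/2 × 0.03489 = 0.01744 mol
mass of MgO = 0.01744 × 40.30 = 0.7030 g

0.7030 g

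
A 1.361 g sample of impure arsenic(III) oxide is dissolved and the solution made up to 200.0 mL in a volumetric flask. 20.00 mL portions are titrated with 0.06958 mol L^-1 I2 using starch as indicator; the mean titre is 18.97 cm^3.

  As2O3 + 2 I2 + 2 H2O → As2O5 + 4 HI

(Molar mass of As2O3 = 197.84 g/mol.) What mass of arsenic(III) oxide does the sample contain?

n(I2) per titration = 0.01897 × 0.06958 = 1.320 × 10^-3 mol
From the 1:2 ratio, n(As2O3) in each aliquot = 1/2 × 1.320 × 10^-3 = 6.600 × 10^-4 mol
n(As2O3) in the whole flask = 6.600 × 10^-4 × 200.0/20.00 = 6.600 × 10^-3 mol
mass of As2O3 = 6.600 × 10^-3 × 197.84 = 1.306 g

1.306 g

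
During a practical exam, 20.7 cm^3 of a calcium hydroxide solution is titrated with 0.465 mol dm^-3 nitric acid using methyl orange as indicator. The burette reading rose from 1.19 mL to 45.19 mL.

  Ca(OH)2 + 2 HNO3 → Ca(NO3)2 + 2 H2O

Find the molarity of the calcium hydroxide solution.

n(HNO3) = 0.0440 L × 0.465 mol/L = 0.0205 mol
From the 1:2 mole ratio, n(Ca(OH)2) = 1/2 × 0.0205 = 0.0102 mol
[Ca(OH)2] = 0.0102 mol / 0.0207 L = 0.494 mol/L

0.494 mol/L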